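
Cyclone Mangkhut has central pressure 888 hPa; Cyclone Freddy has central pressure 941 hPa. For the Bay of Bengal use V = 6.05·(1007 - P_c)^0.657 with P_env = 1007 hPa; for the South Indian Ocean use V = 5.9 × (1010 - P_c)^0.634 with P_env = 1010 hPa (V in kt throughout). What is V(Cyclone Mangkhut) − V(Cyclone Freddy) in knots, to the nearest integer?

53 kt

Cyclone Mangkhut: ΔP = 119; V ≈ 6.05 × 119^0.657 ≈ 139.76 kt.
Cyclone Freddy: ΔP = 69; V ≈ 5.9 × 69^0.634 ≈ 86.43 kt.
Difference ≈ 139.76 − 86.43 = 53.33 → 53 kt.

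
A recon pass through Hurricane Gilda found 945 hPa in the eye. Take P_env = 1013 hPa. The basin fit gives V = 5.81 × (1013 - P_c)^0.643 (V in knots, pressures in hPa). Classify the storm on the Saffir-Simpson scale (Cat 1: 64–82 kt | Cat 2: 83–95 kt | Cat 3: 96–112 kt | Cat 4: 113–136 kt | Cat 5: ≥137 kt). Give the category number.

ΔP = 1013 − 945 = 68 hPa.
V ≈ 5.81 × 68^0.643 = 5.81 × 15.08 ≈ 88 kt.
88 kt falls in the Category 2 band.

2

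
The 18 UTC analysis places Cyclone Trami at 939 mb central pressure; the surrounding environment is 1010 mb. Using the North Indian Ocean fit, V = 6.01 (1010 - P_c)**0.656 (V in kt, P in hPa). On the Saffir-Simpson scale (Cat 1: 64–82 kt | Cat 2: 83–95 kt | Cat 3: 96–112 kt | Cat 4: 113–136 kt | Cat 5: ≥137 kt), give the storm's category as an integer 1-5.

3

ΔP = 1010 − 939 = 71 mb.
V ≈ 6.01 × 71^0.656 = 6.01 × 16.38 ≈ 98 kt.
98 kt falls in the Category 3 band.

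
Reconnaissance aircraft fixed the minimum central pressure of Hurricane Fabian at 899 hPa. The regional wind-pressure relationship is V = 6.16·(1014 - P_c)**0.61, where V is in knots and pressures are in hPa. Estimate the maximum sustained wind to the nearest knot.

ΔP = 1014 − 899 = 115 hPa.
115^0.61 ≈ 18.073.
V ≈ 6.16 × 18.073 ≈ 111.3 kt.

111 kt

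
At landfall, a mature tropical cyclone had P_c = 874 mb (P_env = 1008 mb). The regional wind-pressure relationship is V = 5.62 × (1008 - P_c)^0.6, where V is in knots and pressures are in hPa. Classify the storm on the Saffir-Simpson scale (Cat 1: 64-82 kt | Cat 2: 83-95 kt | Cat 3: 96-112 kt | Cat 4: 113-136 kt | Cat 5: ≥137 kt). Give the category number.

3

ΔP = 1008 − 874 = 134 mb.
V ≈ 5.62 × 134^0.6 = 5.62 × 18.89 ≈ 106 kt.
106 kt falls in the Category 3 band.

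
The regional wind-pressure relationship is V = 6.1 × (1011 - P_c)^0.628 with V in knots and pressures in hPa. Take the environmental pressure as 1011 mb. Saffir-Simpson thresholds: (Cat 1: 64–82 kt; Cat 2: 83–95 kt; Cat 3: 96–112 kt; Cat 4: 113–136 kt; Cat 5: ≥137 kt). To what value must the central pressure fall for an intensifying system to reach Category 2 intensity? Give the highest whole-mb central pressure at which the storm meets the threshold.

Category 2 begins at V = 83 kt.
Required ΔP = (83/6.1)^(1/0.628) = 13.607^1.592 ≈ 63.88 mb.
P_c ≤ 1011 − 63.88 = 947.12, so the highest integer P_c is 947 mb.

947 mb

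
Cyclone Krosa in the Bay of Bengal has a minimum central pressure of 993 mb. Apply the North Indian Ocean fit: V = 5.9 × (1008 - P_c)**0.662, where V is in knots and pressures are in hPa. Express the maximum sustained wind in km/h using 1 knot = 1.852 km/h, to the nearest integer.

ΔP = 1008 − 993 = 15 mb.
V ≈ 5.9 × 15^0.662 = 5.9 × 6.006 ≈ 35.434 kt.
35.434 × 1.852 ≈ 65.62 km/h → 66 km/h.

66 km/h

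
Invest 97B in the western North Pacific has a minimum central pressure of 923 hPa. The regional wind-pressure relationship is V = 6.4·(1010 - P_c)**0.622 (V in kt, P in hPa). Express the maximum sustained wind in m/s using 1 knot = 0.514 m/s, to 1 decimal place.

52.9 m/s

ΔP = 1010 − 923 = 87 hPa.
V ≈ 6.4 × 87^0.622 = 6.4 × 16.084 ≈ 102.934 kt.
102.934 × 0.514 ≈ 52.91 m/s → 52.9 m/s.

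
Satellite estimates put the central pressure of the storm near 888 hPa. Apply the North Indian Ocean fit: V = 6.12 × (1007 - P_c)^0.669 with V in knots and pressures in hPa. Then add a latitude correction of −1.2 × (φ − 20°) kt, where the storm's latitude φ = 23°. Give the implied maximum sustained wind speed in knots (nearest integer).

ΔP = 1007 − 888 = 119 hPa.
119^0.669 ≈ 24.465.
V ≈ 6.12 × 24.465 ≈ 149.7 kt.
Latitude correction: −1.2 × (23 − 20) = -3.6 kt.
Corrected V ≈ 146.1 kt → 146 kt.

146 kt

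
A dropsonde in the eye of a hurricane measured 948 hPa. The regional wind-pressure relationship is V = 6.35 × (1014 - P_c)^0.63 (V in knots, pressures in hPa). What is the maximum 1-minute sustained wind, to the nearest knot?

ΔP = 1014 − 948 = 66 hPa.
66^0.63 ≈ 14.006.
V ≈ 6.35 × 14.006 ≈ 88.9 kt.

89 kt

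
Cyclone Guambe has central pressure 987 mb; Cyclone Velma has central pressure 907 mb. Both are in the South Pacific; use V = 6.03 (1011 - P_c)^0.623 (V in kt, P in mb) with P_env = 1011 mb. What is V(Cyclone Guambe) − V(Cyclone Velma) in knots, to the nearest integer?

-65 kt

Cyclone Guambe: ΔP = 24; V ≈ 6.03 × 24^0.623 ≈ 43.67 kt.
Cyclone Velma: ΔP = 104; V ≈ 6.03 × 104^0.623 ≈ 108.88 kt.
Difference ≈ 43.67 − 108.88 = -65.21 → -65 kt.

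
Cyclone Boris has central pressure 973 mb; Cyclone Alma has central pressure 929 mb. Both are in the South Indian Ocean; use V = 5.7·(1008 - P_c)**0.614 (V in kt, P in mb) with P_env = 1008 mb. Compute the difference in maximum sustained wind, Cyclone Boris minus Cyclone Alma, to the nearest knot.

-33 kt

Cyclone Boris: ΔP = 35; V ≈ 5.7 × 35^0.614 ≈ 50.57 kt.
Cyclone Alma: ΔP = 79; V ≈ 5.7 × 79^0.614 ≈ 83.37 kt.
Difference ≈ 50.57 − 83.37 = -32.80 → -33 kt.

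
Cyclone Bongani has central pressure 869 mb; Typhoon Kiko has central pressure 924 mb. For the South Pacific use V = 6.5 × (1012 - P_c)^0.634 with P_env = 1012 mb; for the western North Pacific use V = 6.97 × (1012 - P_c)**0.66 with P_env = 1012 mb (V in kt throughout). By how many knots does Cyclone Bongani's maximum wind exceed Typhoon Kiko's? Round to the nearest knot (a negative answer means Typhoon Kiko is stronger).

Cyclone Bongani: ΔP = 143; V ≈ 6.5 × 143^0.634 ≈ 151.15 kt.
Typhoon Kiko: ΔP = 88; V ≈ 6.97 × 88^0.66 ≈ 133.84 kt.
Difference ≈ 151.15 − 133.84 = 17.31 → 17 kt.

17 kt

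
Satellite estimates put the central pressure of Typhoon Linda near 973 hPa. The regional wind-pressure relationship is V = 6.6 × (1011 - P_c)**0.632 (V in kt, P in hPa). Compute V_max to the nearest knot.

66 kt

ΔP = 1011 − 973 = 38 hPa.
38^0.632 ≈ 9.964.
V ≈ 6.6 × 9.964 ≈ 65.8 kt.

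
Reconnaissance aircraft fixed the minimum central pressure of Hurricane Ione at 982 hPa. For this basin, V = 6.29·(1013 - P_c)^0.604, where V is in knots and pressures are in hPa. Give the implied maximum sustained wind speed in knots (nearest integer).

50 kt

ΔP = 1013 − 982 = 31 hPa.
31^0.604 ≈ 7.958.
V ≈ 6.29 × 7.958 ≈ 50.1 kt.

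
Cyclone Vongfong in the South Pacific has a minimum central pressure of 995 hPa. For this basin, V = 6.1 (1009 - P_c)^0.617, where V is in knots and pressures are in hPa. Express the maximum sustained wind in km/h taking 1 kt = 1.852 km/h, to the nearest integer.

58 km/h

ΔP = 1009 − 995 = 14 hPa.
V ≈ 6.1 × 14^0.617 = 6.1 × 5.095 ≈ 31.081 kt.
31.081 × 1.852 ≈ 57.56 km/h → 58 km/h.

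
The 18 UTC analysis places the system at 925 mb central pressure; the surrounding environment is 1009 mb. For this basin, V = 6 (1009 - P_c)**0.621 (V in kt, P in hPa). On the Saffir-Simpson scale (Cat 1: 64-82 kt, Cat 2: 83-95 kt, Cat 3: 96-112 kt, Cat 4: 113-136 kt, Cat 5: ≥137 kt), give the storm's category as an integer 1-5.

ΔP = 1009 − 925 = 84 mb.
V ≈ 6 × 84^0.621 = 6 × 15.67 ≈ 94 kt.
94 kt falls in the Category 2 band.

2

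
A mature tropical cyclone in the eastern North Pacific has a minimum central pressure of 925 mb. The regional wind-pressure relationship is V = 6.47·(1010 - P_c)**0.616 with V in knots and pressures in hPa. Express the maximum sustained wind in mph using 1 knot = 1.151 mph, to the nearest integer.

ΔP = 1010 − 925 = 85 mb.
V ≈ 6.47 × 85^0.616 = 6.47 × 15.436 ≈ 99.868 kt.
99.868 × 1.151 ≈ 114.95 mph → 115 mph.

115 mph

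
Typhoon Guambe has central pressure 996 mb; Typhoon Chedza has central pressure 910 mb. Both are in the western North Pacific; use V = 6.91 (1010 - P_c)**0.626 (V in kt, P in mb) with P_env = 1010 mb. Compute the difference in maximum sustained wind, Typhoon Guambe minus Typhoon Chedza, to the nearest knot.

-87 kt

Typhoon Guambe: ΔP = 14; V ≈ 6.91 × 14^0.626 ≈ 36.05 kt.
Typhoon Chedza: ΔP = 100; V ≈ 6.91 × 100^0.626 ≈ 123.45 kt.
Difference ≈ 36.05 − 123.45 = -87.40 → -87 kt.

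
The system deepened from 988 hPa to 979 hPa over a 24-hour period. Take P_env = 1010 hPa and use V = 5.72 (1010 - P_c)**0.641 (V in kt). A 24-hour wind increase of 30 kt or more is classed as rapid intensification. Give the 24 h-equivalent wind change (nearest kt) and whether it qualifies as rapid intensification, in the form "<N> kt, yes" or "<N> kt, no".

10 kt, no

V₁: ΔP = 22, V ≈ 5.72 × 22^0.641 ≈ 41.48 kt.
V₂: ΔP = 31, V ≈ 5.72 × 31^0.641 ≈ 51.68 kt.
ΔV over 24 h = 10.20 kt → 24 h equivalent = 10.20 × 24/24 ≈ 10.20 kt.
10 kt < 30 kt ⇒ not rapid intensification.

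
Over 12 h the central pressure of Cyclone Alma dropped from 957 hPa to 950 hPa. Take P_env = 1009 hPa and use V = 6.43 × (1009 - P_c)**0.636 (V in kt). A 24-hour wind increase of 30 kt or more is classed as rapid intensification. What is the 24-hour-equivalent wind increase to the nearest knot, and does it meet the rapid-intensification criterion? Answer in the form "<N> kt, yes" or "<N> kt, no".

V₁: ΔP = 52, V ≈ 6.43 × 52^0.636 ≈ 79.36 kt.
V₂: ΔP = 59, V ≈ 6.43 × 59^0.636 ≈ 85.99 kt.
ΔV over 12 h = 6.63 kt → 24 h equivalent = 6.63 × 24/12 ≈ 13.26 kt.
13 kt < 30 kt ⇒ not rapid intensification.

13 kt, no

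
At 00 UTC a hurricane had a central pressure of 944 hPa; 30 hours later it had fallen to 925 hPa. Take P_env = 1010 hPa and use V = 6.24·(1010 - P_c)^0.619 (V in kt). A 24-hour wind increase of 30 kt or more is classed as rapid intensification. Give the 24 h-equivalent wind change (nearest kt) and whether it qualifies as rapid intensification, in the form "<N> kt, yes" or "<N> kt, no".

V₁: ΔP = 66, V ≈ 6.24 × 66^0.619 ≈ 83.46 kt.
V₂: ΔP = 85, V ≈ 6.24 × 85^0.619 ≈ 97.61 kt.
ΔV over 30 h = 14.15 kt → 24 h equivalent = 14.15 × 24/30 ≈ 11.32 kt.
11 kt < 30 kt ⇒ not rapid intensification.

11 kt, no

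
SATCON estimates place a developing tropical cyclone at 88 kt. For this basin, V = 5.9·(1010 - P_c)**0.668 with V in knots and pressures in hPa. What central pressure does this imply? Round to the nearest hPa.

ΔP = (V / 5.9)^(1/0.668) = (88/5.9)^1.497.
88/5.9 = 14.915; 14.915^1.497 ≈ 57.14 hPa.
P_c = 1010 − 57.14 = 952.86 ≈ 953 hPa.

953 hPa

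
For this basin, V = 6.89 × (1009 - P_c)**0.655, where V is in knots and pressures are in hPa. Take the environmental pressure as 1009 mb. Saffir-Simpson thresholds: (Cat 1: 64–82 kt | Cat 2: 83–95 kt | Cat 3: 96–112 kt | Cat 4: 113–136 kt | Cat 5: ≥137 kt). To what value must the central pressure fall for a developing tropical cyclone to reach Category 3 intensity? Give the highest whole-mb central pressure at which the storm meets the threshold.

Category 3 begins at V = 96 kt.
Required ΔP = (96/6.89)^(1/0.655) = 13.933^1.527 ≈ 55.80 mb.
P_c ≤ 1009 − 55.80 = 953.20, so the highest integer P_c is 953 mb.

953 mb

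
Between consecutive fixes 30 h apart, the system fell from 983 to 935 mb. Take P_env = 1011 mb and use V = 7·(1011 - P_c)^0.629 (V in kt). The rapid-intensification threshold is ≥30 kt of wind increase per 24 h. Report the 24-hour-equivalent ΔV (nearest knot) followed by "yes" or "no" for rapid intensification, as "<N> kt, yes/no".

40 kt, yes

V₁: ΔP = 28, V ≈ 7 × 28^0.629 ≈ 56.93 kt.
V₂: ΔP = 76, V ≈ 7 × 76^0.629 ≈ 106.69 kt.
ΔV over 30 h = 49.76 kt → 24 h equivalent = 49.76 × 24/30 ≈ 39.81 kt.
40 kt ≥ 30 kt ⇒ rapid intensification.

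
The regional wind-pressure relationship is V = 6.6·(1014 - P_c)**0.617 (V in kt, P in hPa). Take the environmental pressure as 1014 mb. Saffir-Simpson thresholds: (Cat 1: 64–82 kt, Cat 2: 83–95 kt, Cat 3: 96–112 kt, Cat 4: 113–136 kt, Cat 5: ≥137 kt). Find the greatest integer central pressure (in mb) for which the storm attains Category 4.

914 mb

Category 4 begins at V = 113 kt.
Required ΔP = (113/6.6)^(1/0.617) = 17.121^1.621 ≈ 99.83 mb.
P_c ≤ 1014 − 99.83 = 914.17, so the highest integer P_c is 914 mb.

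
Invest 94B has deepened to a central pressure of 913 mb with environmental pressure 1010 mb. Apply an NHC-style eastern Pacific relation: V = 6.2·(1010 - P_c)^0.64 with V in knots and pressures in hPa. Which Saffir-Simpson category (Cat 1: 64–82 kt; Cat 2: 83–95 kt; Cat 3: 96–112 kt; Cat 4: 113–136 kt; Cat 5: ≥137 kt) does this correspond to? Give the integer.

4

ΔP = 1010 − 913 = 97 mb.
V ≈ 6.2 × 97^0.64 = 6.2 × 18.69 ≈ 116 kt.
116 kt falls in the Category 4 band.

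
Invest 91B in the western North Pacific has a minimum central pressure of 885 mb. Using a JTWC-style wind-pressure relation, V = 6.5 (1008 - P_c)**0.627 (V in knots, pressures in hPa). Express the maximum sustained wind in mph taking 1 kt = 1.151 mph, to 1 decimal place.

ΔP = 1008 − 885 = 123 mb.
V ≈ 6.5 × 123^0.627 = 6.5 × 20.435 ≈ 132.826 kt.
132.826 × 1.151 ≈ 152.88 mph → 152.9 mph.

152.9 mph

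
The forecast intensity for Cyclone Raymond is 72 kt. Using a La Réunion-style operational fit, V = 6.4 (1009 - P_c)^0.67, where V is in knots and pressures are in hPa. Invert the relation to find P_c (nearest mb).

972 mb

ΔP = (V / 6.4)^(1/0.67) = (72/6.4)^1.493.
72/6.4 = 11.250; 11.250^1.493 ≈ 37.06 mb.
P_c = 1009 − 37.06 = 971.94 ≈ 972 mb.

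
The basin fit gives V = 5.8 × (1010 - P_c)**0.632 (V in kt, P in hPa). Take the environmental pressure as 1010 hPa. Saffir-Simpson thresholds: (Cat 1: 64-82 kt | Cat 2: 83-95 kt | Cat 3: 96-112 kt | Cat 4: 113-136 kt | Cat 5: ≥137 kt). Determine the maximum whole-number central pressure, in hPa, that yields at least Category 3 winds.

925 hPa

Category 3 begins at V = 96 kt.
Required ΔP = (96/5.8)^(1/0.632) = 16.552^1.582 ≈ 84.83 hPa.
P_c ≤ 1010 − 84.83 = 925.17, so the highest integer P_c is 925 hPa.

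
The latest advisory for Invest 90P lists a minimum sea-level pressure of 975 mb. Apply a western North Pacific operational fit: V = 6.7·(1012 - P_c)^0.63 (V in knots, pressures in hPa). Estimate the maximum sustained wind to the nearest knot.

65 kt

ΔP = 1012 − 975 = 37 mb.
37^0.63 ≈ 9.727.
V ≈ 6.7 × 9.727 ≈ 65.2 kt.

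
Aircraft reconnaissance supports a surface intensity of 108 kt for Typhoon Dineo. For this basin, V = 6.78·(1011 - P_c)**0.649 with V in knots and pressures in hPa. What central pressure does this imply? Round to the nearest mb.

940 mb

ΔP = (V / 6.78)^(1/0.649) = (108/6.78)^1.541.
108/6.78 = 15.929; 15.929^1.541 ≈ 71.18 mb.
P_c = 1011 − 71.18 = 939.82 ≈ 940 mb.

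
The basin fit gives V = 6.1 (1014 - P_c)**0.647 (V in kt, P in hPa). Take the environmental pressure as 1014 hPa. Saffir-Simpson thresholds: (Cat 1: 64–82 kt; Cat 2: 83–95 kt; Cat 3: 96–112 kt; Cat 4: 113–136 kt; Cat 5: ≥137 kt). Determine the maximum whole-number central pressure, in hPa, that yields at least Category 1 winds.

Category 1 begins at V = 64 kt.
Required ΔP = (64/6.1)^(1/0.647) = 10.492^1.546 ≈ 37.83 hPa.
P_c ≤ 1014 − 37.83 = 976.17, so the highest integer P_c is 976 hPa.

976 hPa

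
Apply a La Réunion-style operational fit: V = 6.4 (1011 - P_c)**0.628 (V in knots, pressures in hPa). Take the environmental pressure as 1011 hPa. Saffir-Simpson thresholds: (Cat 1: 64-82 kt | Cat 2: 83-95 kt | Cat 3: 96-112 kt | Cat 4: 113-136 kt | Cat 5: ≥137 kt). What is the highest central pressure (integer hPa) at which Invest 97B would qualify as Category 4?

914 hPa

Category 4 begins at V = 113 kt.
Required ΔP = (113/6.4)^(1/0.628) = 17.656^1.592 ≈ 96.72 hPa.
P_c ≤ 1011 − 96.72 = 914.28, so the highest integer P_c is 914 hPa.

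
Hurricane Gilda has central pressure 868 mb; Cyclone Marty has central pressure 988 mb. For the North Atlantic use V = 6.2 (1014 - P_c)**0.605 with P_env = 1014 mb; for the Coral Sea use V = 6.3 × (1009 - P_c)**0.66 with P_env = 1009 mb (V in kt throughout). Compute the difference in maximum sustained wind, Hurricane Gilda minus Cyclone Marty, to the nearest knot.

Hurricane Gilda: ΔP = 146; V ≈ 6.2 × 146^0.605 ≈ 126.42 kt.
Cyclone Marty: ΔP = 21; V ≈ 6.3 × 21^0.66 ≈ 46.99 kt.
Difference ≈ 126.42 − 46.99 = 79.43 → 79 kt.

79 kt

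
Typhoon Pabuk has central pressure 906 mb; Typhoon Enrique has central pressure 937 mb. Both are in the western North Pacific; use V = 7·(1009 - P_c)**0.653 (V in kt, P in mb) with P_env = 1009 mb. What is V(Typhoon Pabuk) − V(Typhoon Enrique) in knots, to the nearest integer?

30 kt

Typhoon Pabuk: ΔP = 103; V ≈ 7 × 103^0.653 ≈ 144.37 kt.
Typhoon Enrique: ΔP = 72; V ≈ 7 × 72^0.653 ≈ 114.27 kt.
Difference ≈ 144.37 − 114.27 = 30.10 → 30 kt.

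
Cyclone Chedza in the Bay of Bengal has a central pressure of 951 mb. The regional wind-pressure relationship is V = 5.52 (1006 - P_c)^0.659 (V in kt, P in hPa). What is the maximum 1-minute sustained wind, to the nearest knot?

ΔP = 1006 − 951 = 55 mb.
55^0.659 ≈ 14.025.
V ≈ 5.52 × 14.025 ≈ 77.4 kt.

77 kt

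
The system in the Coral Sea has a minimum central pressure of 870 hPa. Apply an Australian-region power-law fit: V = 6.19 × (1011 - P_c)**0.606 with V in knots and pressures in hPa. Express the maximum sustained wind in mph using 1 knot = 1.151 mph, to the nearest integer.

ΔP = 1011 − 870 = 141 hPa.
V ≈ 6.19 × 141^0.606 = 6.19 × 20.064 ≈ 124.199 kt.
124.199 × 1.151 ≈ 142.95 mph → 143 mph.

143 mph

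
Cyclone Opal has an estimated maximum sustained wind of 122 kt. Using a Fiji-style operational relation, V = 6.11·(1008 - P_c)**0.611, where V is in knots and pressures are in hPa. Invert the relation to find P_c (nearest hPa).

874 hPa

ΔP = (V / 6.11)^(1/0.611) = (122/6.11)^1.637.
122/6.11 = 19.967; 19.967^1.637 ≈ 134.33 hPa.
P_c = 1008 − 134.33 = 873.67 ≈ 874 hPa.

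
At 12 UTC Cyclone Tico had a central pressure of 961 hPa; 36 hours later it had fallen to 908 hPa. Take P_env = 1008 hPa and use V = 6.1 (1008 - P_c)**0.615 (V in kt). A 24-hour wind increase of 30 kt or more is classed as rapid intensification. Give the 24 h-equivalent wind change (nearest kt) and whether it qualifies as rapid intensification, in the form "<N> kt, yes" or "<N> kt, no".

26 kt, no

V₁: ΔP = 47, V ≈ 6.1 × 47^0.615 ≈ 65.11 kt.
V₂: ΔP = 100, V ≈ 6.1 × 100^0.615 ≈ 103.59 kt.
ΔV over 36 h = 38.48 kt → 24 h equivalent = 38.48 × 24/36 ≈ 25.65 kt.
26 kt < 30 kt ⇒ not rapid intensification.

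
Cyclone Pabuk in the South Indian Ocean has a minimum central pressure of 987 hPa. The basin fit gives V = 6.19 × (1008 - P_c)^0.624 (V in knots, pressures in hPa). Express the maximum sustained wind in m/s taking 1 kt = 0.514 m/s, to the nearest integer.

21 m/s

ΔP = 1008 − 987 = 21 hPa.
V ≈ 6.19 × 21^0.624 = 6.19 × 6.684 ≈ 41.377 kt.
41.377 × 0.514 ≈ 21.27 m/s → 21 m/s.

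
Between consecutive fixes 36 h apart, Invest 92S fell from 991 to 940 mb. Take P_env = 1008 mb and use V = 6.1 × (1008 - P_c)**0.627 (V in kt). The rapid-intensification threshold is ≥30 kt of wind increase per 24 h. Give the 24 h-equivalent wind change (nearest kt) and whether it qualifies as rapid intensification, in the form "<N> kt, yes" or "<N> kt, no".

33 kt, yes

V₁: ΔP = 17, V ≈ 6.1 × 17^0.627 ≈ 36.04 kt.
V₂: ΔP = 68, V ≈ 6.1 × 68^0.627 ≈ 85.96 kt.
ΔV over 36 h = 49.92 kt → 24 h equivalent = 49.92 × 24/36 ≈ 33.28 kt.
33 kt ≥ 30 kt ⇒ rapid intensification.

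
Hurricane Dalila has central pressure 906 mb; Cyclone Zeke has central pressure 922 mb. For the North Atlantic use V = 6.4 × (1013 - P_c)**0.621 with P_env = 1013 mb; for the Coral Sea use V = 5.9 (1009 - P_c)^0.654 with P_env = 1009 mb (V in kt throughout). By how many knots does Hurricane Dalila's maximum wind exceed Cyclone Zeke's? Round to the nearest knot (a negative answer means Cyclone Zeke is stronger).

7 kt

Hurricane Dalila: ΔP = 107; V ≈ 6.4 × 107^0.621 ≈ 116.53 kt.
Cyclone Zeke: ΔP = 87; V ≈ 5.9 × 87^0.654 ≈ 109.47 kt.
Difference ≈ 116.53 − 109.47 = 7.06 → 7 kt.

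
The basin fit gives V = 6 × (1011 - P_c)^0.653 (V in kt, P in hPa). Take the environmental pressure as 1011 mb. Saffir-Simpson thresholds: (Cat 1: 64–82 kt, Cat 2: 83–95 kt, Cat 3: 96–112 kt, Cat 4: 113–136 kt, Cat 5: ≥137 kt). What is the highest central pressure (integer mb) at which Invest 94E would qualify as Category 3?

941 mb

Category 3 begins at V = 96 kt.
Required ΔP = (96/6)^(1/0.653) = 16.000^1.531 ≈ 69.82 mb.
P_c ≤ 1011 − 69.82 = 941.18, so the highest integer P_c is 941 mb.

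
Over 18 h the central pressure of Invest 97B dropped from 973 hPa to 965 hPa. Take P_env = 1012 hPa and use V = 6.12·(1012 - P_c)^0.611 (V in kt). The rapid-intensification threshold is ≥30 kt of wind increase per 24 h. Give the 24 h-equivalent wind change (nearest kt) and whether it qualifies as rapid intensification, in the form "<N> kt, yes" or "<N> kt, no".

9 kt, no

V₁: ΔP = 39, V ≈ 6.12 × 39^0.611 ≈ 57.40 kt.
V₂: ΔP = 47, V ≈ 6.12 × 47^0.611 ≈ 64.33 kt.
ΔV over 18 h = 6.93 kt → 24 h equivalent = 6.93 × 24/18 ≈ 9.24 kt.
9 kt < 30 kt ⇒ not rapid intensification.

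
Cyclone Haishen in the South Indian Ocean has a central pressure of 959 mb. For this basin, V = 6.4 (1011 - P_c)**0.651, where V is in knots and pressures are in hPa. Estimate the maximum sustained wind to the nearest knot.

84 kt

ΔP = 1011 − 959 = 52 mb.
52^0.651 ≈ 13.095.
V ≈ 6.4 × 13.095 ≈ 83.8 kt.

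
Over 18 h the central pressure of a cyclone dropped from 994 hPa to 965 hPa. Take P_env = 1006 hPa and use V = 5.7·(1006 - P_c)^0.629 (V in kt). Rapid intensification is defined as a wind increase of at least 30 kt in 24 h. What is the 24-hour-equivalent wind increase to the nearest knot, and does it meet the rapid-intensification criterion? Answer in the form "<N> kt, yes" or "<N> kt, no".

42 kt, yes

V₁: ΔP = 12, V ≈ 5.7 × 12^0.629 ≈ 27.21 kt.
V₂: ΔP = 41, V ≈ 5.7 × 41^0.629 ≈ 58.93 kt.
ΔV over 18 h = 31.72 kt → 24 h equivalent = 31.72 × 24/18 ≈ 42.29 kt.
42 kt ≥ 30 kt ⇒ rapid intensification.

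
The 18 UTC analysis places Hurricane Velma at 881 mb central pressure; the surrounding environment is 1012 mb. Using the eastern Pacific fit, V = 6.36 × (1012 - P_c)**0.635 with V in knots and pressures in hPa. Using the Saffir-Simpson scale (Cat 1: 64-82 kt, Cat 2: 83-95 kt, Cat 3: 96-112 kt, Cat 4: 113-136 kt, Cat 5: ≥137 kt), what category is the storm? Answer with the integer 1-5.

5

ΔP = 1012 − 881 = 131 mb.
V ≈ 6.36 × 131^0.635 = 6.36 × 22.10 ≈ 141 kt.
141 kt falls in the Category 5 band.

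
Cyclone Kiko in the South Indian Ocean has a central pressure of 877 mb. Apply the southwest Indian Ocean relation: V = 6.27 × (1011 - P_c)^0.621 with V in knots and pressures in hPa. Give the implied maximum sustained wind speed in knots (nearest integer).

ΔP = 1011 − 877 = 134 mb.
134^0.621 ≈ 20.938.
V ≈ 6.27 × 20.938 ≈ 131.3 kt.

131 kt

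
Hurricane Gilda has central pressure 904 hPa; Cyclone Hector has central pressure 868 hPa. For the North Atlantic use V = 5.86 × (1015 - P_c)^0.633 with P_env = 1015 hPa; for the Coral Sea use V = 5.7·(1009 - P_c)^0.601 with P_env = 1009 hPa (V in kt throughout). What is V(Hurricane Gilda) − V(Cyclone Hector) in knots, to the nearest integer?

4 kt

Hurricane Gilda: ΔP = 111; V ≈ 5.86 × 111^0.633 ≈ 115.50 kt.
Cyclone Hector: ΔP = 141; V ≈ 5.7 × 141^0.601 ≈ 111.57 kt.
Difference ≈ 115.50 − 111.57 = 3.93 → 4 kt.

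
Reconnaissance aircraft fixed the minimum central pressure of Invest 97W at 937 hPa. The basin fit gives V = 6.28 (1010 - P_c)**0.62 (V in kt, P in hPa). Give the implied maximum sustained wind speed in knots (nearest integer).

90 kt

ΔP = 1010 − 937 = 73 hPa.
73^0.62 ≈ 14.298.
V ≈ 6.28 × 14.298 ≈ 89.8 kt.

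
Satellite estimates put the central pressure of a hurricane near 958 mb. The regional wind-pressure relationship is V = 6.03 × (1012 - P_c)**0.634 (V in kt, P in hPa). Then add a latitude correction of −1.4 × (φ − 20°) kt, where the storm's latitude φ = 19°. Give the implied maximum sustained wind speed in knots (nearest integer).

ΔP = 1012 − 958 = 54 mb.
54^0.634 ≈ 12.541.
V ≈ 6.03 × 12.541 ≈ 75.6 kt.
Latitude correction: −1.4 × (19 − 20) = 1.4 kt.
Corrected V ≈ 77 kt → 77 kt.

77 kt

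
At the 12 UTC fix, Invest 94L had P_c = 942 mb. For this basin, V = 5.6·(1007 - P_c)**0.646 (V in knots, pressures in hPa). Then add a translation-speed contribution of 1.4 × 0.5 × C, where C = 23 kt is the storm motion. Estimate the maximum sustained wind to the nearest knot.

ΔP = 1007 − 942 = 65 mb.
65^0.646 ≈ 14.830.
V ≈ 5.6 × 14.830 ≈ 83.0 kt.
Translation term: 1.4 × 0.5 × 23 = 16.1 kt.
Corrected V ≈ 99.1 kt → 99 kt.

99 kt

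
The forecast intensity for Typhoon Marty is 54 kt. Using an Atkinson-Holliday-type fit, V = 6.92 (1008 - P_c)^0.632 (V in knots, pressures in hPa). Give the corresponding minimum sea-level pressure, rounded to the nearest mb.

ΔP = (V / 6.92)^(1/0.632) = (54/6.92)^1.582.
54/6.92 = 7.803; 7.803^1.582 ≈ 25.81 mb.
P_c = 1008 − 25.81 = 982.19 ≈ 982 mb.

982 mb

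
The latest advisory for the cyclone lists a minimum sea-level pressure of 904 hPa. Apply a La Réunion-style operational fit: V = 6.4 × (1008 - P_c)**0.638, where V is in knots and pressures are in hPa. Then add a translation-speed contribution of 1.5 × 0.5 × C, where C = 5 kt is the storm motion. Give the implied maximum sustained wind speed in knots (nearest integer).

128 kt

ΔP = 1008 − 904 = 104 hPa.
104^0.638 ≈ 19.358.
V ≈ 6.4 × 19.358 ≈ 123.9 kt.
Translation term: 1.5 × 0.5 × 5 = 3.75 kt.
Corrected V ≈ 127.65 kt → 128 kt.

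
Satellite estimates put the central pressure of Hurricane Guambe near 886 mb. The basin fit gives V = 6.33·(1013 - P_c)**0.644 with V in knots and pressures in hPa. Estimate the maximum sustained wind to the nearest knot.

ΔP = 1013 − 886 = 127 mb.
127^0.644 ≈ 22.639.
V ≈ 6.33 × 22.639 ≈ 143.3 kt.

143 kt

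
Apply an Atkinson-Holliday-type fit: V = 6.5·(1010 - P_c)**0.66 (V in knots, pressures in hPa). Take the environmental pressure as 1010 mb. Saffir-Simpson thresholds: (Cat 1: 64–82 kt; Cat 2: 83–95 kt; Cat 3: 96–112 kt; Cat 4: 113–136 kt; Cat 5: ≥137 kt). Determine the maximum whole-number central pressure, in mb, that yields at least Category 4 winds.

934 mb

Category 4 begins at V = 113 kt.
Required ΔP = (113/6.5)^(1/0.66) = 17.385^1.515 ≈ 75.69 mb.
P_c ≤ 1010 − 75.69 = 934.31, so the highest integer P_c is 934 mb.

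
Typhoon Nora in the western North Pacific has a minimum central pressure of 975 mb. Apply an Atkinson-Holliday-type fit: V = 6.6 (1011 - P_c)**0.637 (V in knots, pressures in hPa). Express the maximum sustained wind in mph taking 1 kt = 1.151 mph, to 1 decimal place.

74.5 mph

ΔP = 1011 − 975 = 36 mb.
V ≈ 6.6 × 36^0.637 = 6.6 × 9.803 ≈ 64.701 kt.
64.701 × 1.151 ≈ 74.47 mph → 74.5 mph.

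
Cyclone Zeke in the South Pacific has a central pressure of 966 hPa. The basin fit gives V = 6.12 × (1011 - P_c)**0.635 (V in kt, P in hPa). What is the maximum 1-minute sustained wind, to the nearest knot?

ΔP = 1011 − 966 = 45 hPa.
45^0.635 ≈ 11.215.
V ≈ 6.12 × 11.215 ≈ 68.6 kt.

69 kt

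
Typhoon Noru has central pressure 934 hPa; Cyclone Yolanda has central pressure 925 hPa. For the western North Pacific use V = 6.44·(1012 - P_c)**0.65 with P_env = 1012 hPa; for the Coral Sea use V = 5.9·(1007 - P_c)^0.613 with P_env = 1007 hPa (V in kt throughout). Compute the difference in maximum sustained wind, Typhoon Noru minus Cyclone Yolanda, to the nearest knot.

Typhoon Noru: ΔP = 78; V ≈ 6.44 × 78^0.65 ≈ 109.33 kt.
Cyclone Yolanda: ΔP = 82; V ≈ 5.9 × 82^0.613 ≈ 87.91 kt.
Difference ≈ 109.33 − 87.91 = 21.42 → 21 kt.

21 kt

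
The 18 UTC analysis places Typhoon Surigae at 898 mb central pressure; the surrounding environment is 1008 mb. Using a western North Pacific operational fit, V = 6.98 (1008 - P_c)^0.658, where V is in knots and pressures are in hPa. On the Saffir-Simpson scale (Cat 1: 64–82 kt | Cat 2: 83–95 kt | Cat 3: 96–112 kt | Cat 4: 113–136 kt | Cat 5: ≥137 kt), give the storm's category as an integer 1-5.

ΔP = 1008 − 898 = 110 mb.
V ≈ 6.98 × 110^0.658 = 6.98 × 22.04 ≈ 154 kt.
154 kt falls in the Category 5 band.

5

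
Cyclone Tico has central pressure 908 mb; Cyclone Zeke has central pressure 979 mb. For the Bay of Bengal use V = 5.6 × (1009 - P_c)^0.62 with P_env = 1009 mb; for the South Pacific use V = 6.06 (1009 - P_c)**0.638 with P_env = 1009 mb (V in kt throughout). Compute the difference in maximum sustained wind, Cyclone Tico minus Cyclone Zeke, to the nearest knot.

Cyclone Tico: ΔP = 101; V ≈ 5.6 × 101^0.62 ≈ 97.92 kt.
Cyclone Zeke: ΔP = 30; V ≈ 6.06 × 30^0.638 ≈ 53.07 kt.
Difference ≈ 97.92 − 53.07 = 44.85 → 45 kt.

45 kt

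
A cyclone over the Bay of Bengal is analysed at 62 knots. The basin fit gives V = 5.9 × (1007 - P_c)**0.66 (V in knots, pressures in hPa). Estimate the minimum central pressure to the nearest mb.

ΔP = (V / 5.9)^(1/0.66) = (62/5.9)^1.515.
62/5.9 = 10.508; 10.508^1.515 ≈ 35.30 mb.
P_c = 1007 − 35.30 = 971.70 ≈ 972 mb.

972 mb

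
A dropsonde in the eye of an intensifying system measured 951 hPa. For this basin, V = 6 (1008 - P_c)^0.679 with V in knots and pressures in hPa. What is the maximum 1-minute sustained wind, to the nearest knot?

ΔP = 1008 − 951 = 57 hPa.
57^0.679 ≈ 15.568.
V ≈ 6 × 15.568 ≈ 93.4 kt.

93 kt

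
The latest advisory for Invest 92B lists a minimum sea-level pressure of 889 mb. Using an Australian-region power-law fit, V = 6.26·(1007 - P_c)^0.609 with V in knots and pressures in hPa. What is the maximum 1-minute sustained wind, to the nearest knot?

ΔP = 1007 − 889 = 118 mb.
118^0.609 ≈ 18.272.
V ≈ 6.26 × 18.272 ≈ 114.4 kt.

114 kt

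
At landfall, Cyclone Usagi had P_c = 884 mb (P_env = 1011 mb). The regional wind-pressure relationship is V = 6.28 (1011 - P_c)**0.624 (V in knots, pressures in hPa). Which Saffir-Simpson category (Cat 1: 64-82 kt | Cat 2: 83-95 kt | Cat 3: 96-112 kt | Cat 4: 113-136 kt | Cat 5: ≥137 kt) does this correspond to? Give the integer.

ΔP = 1011 − 884 = 127 mb.
V ≈ 6.28 × 127^0.624 = 6.28 × 20.55 ≈ 129 kt.
129 kt falls in the Category 4 band.

4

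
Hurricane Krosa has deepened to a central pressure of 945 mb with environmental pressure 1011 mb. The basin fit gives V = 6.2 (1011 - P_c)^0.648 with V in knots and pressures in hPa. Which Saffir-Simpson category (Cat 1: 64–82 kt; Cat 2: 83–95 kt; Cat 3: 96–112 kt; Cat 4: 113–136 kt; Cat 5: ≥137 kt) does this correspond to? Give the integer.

2

ΔP = 1011 − 945 = 66 mb.
V ≈ 6.2 × 66^0.648 = 6.2 × 15.10 ≈ 94 kt.
94 kt falls in the Category 2 band.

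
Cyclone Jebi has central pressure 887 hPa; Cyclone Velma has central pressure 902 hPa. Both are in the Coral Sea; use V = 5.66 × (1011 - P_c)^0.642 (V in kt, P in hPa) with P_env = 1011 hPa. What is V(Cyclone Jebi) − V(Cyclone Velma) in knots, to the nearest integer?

10 kt

Cyclone Jebi: ΔP = 124; V ≈ 5.66 × 124^0.642 ≈ 124.97 kt.
Cyclone Velma: ΔP = 109; V ≈ 5.66 × 109^0.642 ≈ 115.04 kt.
Difference ≈ 124.97 − 115.04 = 9.93 → 10 kt.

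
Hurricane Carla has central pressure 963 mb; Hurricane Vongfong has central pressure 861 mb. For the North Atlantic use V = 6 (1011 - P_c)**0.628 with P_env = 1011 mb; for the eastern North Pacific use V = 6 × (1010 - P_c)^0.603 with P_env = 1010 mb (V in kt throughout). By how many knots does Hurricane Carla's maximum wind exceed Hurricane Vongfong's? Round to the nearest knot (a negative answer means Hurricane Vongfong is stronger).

Hurricane Carla: ΔP = 48; V ≈ 6 × 48^0.628 ≈ 68.23 kt.
Hurricane Vongfong: ΔP = 149; V ≈ 6 × 149^0.603 ≈ 122.63 kt.
Difference ≈ 68.23 − 122.63 = -54.40 → -54 kt.

-54 kt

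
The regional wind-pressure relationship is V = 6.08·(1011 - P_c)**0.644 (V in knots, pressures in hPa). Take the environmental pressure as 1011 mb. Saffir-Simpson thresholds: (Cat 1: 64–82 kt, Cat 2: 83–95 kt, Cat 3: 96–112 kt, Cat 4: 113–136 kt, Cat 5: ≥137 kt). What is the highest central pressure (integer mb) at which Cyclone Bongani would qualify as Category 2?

Category 2 begins at V = 83 kt.
Required ΔP = (83/6.08)^(1/0.644) = 13.651^1.553 ≈ 57.90 mb.
P_c ≤ 1011 − 57.90 = 953.10, so the highest integer P_c is 953 mb.

953 mb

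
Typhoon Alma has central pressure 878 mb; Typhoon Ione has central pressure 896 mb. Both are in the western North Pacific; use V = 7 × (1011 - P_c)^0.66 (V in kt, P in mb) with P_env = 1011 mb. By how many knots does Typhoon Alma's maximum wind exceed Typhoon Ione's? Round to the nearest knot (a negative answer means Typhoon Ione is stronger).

Typhoon Alma: ΔP = 133; V ≈ 7 × 133^0.66 ≈ 176.54 kt.
Typhoon Ione: ΔP = 115; V ≈ 7 × 115^0.66 ≈ 160.38 kt.
Difference ≈ 176.54 − 160.38 = 16.16 → 16 kt.

16 kt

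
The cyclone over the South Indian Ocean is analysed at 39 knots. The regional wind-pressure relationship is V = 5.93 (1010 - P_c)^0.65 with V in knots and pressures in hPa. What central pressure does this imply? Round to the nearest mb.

ΔP = (V / 5.93)^(1/0.65) = (39/5.93)^1.538.
39/5.93 = 6.577; 6.577^1.538 ≈ 18.13 mb.
P_c = 1010 − 18.13 = 991.87 ≈ 992 mb.

992 mb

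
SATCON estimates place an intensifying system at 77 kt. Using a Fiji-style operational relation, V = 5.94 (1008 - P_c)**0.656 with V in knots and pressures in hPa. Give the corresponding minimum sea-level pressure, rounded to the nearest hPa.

ΔP = (V / 5.94)^(1/0.656) = (77/5.94)^1.524.
77/5.94 = 12.963; 12.963^1.524 ≈ 49.68 hPa.
P_c = 1008 − 49.68 = 958.32 ≈ 958 hPa.

958 hPa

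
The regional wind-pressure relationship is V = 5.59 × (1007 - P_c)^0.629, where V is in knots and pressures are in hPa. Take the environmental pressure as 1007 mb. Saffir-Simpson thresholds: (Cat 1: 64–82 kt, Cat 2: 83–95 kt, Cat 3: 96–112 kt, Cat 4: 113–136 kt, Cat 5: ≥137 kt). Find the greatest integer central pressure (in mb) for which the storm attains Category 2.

934 mb

Category 2 begins at V = 83 kt.
Required ΔP = (83/5.59)^(1/0.629) = 14.848^1.590 ≈ 72.90 mb.
P_c ≤ 1007 − 72.90 = 934.10, so the highest integer P_c is 934 mb.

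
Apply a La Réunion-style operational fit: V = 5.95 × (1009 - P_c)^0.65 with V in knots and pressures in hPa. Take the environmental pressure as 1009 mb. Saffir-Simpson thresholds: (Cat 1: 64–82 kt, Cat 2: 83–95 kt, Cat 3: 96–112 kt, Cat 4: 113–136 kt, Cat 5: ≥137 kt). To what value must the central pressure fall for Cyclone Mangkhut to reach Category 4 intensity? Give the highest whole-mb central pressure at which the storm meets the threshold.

Category 4 begins at V = 113 kt.
Required ΔP = (113/5.95)^(1/0.65) = 18.992^1.538 ≈ 92.69 mb.
P_c ≤ 1009 − 92.69 = 916.31, so the highest integer P_c is 916 mb.

916 mb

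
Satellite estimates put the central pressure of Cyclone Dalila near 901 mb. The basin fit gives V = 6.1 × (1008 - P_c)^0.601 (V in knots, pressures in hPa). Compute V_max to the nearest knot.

ΔP = 1008 − 901 = 107 mb.
107^0.601 ≈ 16.583.
V ≈ 6.1 × 16.583 ≈ 101.2 kt.

101 kt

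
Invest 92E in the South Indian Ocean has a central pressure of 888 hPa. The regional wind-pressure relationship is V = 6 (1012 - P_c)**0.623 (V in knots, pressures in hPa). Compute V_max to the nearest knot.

ΔP = 1012 − 888 = 124 hPa.
124^0.623 ≈ 20.147.
V ≈ 6 × 20.147 ≈ 120.9 kt.

121 kt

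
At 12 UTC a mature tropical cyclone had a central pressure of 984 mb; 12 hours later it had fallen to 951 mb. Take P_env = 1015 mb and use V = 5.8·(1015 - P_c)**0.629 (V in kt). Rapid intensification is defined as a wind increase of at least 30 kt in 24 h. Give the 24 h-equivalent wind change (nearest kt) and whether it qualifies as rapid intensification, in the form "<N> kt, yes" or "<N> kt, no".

58 kt, yes

V₁: ΔP = 31, V ≈ 5.8 × 31^0.629 ≈ 50.29 kt.
V₂: ΔP = 64, V ≈ 5.8 × 64^0.629 ≈ 79.34 kt.
ΔV over 12 h = 29.05 kt → 24 h equivalent = 29.05 × 24/12 ≈ 58.10 kt.
58 kt ≥ 30 kt ⇒ rapid intensification.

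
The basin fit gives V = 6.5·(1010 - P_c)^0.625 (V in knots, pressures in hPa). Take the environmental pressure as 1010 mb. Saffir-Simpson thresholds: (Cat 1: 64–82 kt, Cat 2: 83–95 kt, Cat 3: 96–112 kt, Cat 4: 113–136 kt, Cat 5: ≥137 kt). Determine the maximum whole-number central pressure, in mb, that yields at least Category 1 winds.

Category 1 begins at V = 64 kt.
Required ΔP = (64/6.5)^(1/0.625) = 9.846^1.600 ≈ 38.84 mb.
P_c ≤ 1010 − 38.84 = 971.16, so the highest integer P_c is 971 mb.

971 mb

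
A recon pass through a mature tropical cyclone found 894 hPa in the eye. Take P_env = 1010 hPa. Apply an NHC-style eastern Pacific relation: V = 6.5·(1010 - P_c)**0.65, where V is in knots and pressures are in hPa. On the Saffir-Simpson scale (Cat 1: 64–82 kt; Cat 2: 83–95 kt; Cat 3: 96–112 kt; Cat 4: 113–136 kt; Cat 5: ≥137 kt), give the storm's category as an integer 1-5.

ΔP = 1010 − 894 = 116 hPa.
V ≈ 6.5 × 116^0.65 = 6.5 × 21.97 ≈ 143 kt.
143 kt falls in the Category 5 band.

5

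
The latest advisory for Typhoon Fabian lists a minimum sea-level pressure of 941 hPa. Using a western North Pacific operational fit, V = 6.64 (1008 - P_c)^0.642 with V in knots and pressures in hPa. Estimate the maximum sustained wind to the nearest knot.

99 kt

ΔP = 1008 − 941 = 67 hPa.
67^0.642 ≈ 14.871.
V ≈ 6.64 × 14.871 ≈ 98.7 kt.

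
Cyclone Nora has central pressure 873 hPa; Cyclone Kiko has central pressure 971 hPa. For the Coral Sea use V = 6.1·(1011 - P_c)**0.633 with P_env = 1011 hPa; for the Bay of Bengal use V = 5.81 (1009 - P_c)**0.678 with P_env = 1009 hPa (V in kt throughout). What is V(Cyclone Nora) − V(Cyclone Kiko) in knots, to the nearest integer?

70 kt

Cyclone Nora: ΔP = 138; V ≈ 6.1 × 138^0.633 ≈ 138.00 kt.
Cyclone Kiko: ΔP = 38; V ≈ 5.81 × 38^0.678 ≈ 68.43 kt.
Difference ≈ 138.00 − 68.43 = 69.57 → 70 kt.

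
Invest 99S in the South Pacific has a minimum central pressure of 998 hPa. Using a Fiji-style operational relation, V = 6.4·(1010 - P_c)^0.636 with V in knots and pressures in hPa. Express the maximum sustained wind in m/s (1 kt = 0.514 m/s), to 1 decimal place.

ΔP = 1010 − 998 = 12 hPa.
V ≈ 6.4 × 12^0.636 = 6.4 × 4.857 ≈ 31.084 kt.
31.084 × 0.514 ≈ 15.98 m/s → 16.0 m/s.

16.0 m/s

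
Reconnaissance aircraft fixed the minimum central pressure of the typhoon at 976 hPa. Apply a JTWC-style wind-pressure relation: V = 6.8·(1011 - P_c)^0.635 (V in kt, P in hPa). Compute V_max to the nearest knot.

ΔP = 1011 − 976 = 35 hPa.
35^0.635 ≈ 9.561.
V ≈ 6.8 × 9.561 ≈ 65.0 kt.

65 kt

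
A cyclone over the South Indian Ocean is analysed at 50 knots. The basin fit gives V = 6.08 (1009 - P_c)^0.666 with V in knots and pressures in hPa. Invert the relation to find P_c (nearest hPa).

ΔP = (V / 6.08)^(1/0.666) = (50/6.08)^1.502.
50/6.08 = 8.224; 8.224^1.502 ≈ 23.66 hPa.
P_c = 1009 − 23.66 = 985.34 ≈ 985 hPa.

985 hPa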